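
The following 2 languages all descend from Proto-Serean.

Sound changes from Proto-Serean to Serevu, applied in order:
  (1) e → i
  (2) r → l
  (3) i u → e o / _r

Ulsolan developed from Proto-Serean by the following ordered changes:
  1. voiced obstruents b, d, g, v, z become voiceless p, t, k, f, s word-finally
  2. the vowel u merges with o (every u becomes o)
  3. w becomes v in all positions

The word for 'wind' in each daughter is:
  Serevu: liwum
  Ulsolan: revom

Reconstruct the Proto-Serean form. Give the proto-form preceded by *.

Position 1: Serevu has l, Ulsolan has r. Ulsolan preserves r here (none of its changes turn any other segment into r), so the proto-segment is *r.
Position 4: Serevu has u, Ulsolan has o. Serevu preserves u here (none of its changes turn any other segment into u), so the proto-segment is *u.
Continuing position by position gives *rewum; check it forward:
Serevu: *rewum > riwum > liwum  (by vowel merger, unconditioned shift)
Ulsolan: *rewum
  rewum (rule 1 does not apply)
  rewum → rewom   [vowel merger]
  rewom → revom   [unconditioned shift]
  giving Ulsolan revom.
Only *rewum yields all of Serevu liwum, Ulsolan revom.

*rewum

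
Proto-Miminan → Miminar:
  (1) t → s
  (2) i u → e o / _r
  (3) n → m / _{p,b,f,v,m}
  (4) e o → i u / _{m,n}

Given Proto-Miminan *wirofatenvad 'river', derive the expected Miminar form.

werofasimvad

Miminar: start from *wirofatenvad.
  rule 1 (unconditioned shift): wirofatenvad → wirofasenvad
  rule 2 (pre-rhotic lowering): wirofasenvad → werofasenvad
  rule 3 (nasal place assimilation): werofasenvad → werofasemvad
  rule 4 (pre-nasal raising): werofasemvad → werofasimvad
  ⇒ Miminar werofasimvad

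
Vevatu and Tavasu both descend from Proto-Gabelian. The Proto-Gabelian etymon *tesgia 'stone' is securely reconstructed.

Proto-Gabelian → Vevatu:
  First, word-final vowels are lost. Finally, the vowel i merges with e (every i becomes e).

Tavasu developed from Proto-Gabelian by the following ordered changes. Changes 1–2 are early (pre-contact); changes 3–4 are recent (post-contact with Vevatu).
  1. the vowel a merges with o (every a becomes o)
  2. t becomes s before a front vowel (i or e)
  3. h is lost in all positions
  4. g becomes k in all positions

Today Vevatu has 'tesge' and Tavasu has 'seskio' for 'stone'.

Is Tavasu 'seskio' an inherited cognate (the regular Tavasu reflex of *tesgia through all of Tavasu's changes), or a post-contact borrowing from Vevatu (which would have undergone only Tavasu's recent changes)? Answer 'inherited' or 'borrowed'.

If inherited, *tesgia would pass through all of Tavasu's changes:
Tavasu: *tesgia
  tesgia → tesgio   [vowel merger]
  tesgio → sesgio   [palatalisation]
  sesgio (rule 3 does not apply)
  sesgio → seskio   [unconditioned shift]
  giving Tavasu seskio.
If borrowed from Vevatu 'tesge' after the early changes, it would undergo only the recent ones:
  rule 3 (h-loss): no change (tesge)
  rule 4 (unconditioned shift): tesge → teske
  ⇒ as a loan: teske
Tavasu 'seskio' matches the inherited outcome exactly, so it is an inherited cognate, not a loan.

inherited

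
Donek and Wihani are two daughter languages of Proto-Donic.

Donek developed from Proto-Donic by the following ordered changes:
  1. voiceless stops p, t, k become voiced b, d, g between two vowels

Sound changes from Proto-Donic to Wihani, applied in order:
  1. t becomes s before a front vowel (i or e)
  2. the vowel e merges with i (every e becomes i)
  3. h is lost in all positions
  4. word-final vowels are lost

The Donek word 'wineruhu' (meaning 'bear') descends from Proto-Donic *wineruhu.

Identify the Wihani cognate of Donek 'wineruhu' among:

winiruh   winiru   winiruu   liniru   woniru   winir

Wihani: start from *wineruhu.
  rule 1: no change — wineruhu
  rule 2 (vowel merger): wineruhu → winiruhu
  rule 3 (h-loss): winiruhu → winiruu
  rule 4 (apocope): winiruu → winiru
  ⇒ Wihani winiru
Only 'winiru' matches the regular Wihani development of *wineruhu.

winiru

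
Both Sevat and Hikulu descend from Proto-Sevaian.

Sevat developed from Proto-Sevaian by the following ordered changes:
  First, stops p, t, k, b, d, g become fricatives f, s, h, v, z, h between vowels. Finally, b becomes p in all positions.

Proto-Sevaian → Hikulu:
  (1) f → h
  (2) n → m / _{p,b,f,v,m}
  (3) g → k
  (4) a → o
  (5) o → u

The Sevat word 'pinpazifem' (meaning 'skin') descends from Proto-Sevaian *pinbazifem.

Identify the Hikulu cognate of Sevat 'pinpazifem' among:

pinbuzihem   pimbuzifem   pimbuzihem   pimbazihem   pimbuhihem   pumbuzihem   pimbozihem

Hikulu: *pinbazifem > pinbazihem > pimbazihem > pimbozihem > pimbuzihem  (by unconditioned shift, nasal place assimilation, vowel merger, vowel merger)
Only 'pimbuzihem' matches the regular Hikulu development of *pinbazifem.

pimbuzihem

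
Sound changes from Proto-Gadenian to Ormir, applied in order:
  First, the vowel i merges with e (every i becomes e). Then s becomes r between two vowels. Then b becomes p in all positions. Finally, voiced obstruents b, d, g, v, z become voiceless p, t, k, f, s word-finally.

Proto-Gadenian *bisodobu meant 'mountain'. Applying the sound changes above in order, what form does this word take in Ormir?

Ormir: *bisodobu
  bisodobu → besodobu   [vowel merger]
  besodobu → berodobu   [rhotacism]
  berodobu → perodopu   [unconditioned shift]
  perodopu (rule 4 does not apply)
  giving Ormir perodopu.

perodopu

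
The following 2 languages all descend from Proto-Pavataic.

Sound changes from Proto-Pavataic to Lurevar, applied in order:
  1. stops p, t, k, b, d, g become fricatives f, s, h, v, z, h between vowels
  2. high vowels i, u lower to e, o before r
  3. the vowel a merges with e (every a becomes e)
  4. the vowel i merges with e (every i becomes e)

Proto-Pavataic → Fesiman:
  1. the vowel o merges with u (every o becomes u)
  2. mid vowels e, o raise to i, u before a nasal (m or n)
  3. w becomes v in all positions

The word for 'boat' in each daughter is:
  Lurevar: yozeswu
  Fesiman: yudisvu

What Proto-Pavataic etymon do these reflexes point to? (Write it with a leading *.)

Position 3: Lurevar has z, Fesiman has d. Fesiman preserves d here (none of its changes turn any other segment into d), so the proto-segment is *d.
Position 6: Lurevar has w, Fesiman has v. Lurevar preserves w here (none of its changes turn any other segment into w), so the proto-segment is *w.
Verify the candidate proto-form against each daughter:
Lurevar: *yodiswu
  yodiswu → yoziswu   [intervocalic lenition]
  yoziswu (rule 2 does not apply)
  yoziswu (rule 3 does not apply)
  yoziswu → yozeswu   [vowel merger]
  giving Lurevar yozeswu.
Fesiman: start from *yodiswu.
  rule 1 (vowel merger): yodiswu → yudiswu
  rule 2: no change — yudiswu
  rule 3 (unconditioned shift): yudiswu → yudisvu
  ⇒ Fesiman yudisvu
Only *yodiswu yields all of Lurevar yozeswu, Fesiman yudisvu.

*yodiswu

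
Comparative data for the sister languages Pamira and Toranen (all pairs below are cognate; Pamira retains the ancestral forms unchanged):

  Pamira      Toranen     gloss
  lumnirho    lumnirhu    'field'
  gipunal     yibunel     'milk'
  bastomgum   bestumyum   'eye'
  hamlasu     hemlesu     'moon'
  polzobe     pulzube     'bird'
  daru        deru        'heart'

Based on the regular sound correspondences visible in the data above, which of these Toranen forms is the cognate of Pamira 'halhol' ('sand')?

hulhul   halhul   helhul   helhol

gipunal ~ yibunel, bastomgum ~ bestumyum — Pamira a corresponds to Toranen e after a consonant, before a consonant other than r, m, n, p, b, f, v.
polzobe ~ pulzube — Pamira o corresponds to Toranen u after a consonant, before a consonant other than r, m, n, p, b, f, v.
Applying these to Pamira 'halhol':
  halhol → helhol   (a→e after a consonant, before a consonant other than r, m, n, p, b, f, v)
  helhol → helhul   (o→u after a consonant, before a consonant other than r, m, n, p, b, f, v)
So the Toranen cognate is 'helhul'.

helhul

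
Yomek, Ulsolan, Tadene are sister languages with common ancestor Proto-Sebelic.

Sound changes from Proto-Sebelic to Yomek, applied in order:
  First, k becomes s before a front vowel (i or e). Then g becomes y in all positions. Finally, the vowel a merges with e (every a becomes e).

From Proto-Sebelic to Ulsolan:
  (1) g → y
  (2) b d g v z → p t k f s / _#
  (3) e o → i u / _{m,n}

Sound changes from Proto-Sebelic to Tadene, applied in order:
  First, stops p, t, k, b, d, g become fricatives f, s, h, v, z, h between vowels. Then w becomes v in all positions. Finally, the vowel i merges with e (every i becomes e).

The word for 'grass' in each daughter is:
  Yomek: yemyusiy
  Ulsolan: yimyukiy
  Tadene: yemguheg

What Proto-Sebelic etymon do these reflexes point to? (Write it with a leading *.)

*yemgukig

Position 4: Yomek has y, Ulsolan has y, Tadene has g. Tadene preserves g here (none of its changes turn any other segment into g), so the proto-segment is *g.
Position 8: Yomek has y, Ulsolan has y, Tadene has g. Tadene preserves g here (none of its changes turn any other segment into g), so the proto-segment is *g.
Position 2: Yomek has e, Ulsolan has i, Tadene has e. Taking the neighbouring segments as reconstructed: Yomek e could go back to *a or *e; Ulsolan i could go back to *e or *i; Tadene e could go back to *e or *i — the one source consistent with every daughter is *e.
This points to *yemgukig. Verify forward in each daughter:
Yomek: start from *yemgukig.
  rule 1 (palatalisation): yemgukig → yemgusig
  rule 2 (unconditioned shift): yemgusig → yemyusiy
  rule 3: no change — yemyusiy
  ⇒ Yomek yemyusiy
Ulsolan: *yemgukig > yemyukiy > yimyukiy  (by unconditioned shift, pre-nasal raising)
Tadene: *yemgukig > yemguhig > yemguheg  (by intervocalic lenition, vowel merger)
Only *yemgukig yields all of Yomek yemyusiy, Ulsolan yimyukiy, Tadene yemguheg.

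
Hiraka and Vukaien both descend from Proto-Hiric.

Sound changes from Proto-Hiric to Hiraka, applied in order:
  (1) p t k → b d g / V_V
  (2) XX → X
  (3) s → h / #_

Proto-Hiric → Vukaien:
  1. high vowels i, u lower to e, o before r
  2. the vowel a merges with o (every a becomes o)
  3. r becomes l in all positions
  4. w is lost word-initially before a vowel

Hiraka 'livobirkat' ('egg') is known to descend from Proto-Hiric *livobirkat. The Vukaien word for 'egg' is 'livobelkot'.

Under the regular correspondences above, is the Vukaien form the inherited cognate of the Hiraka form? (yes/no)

Derive the expected Vukaien reflex of *livobirkat:
Vukaien: *livobirkat > livoberkat > livoberkot > livobelkot  (by pre-rhotic lowering, vowel merger, unconditioned shift)
Vukaien 'livobelkot' matches the regular reflex exactly, so the pair is cognate.

yes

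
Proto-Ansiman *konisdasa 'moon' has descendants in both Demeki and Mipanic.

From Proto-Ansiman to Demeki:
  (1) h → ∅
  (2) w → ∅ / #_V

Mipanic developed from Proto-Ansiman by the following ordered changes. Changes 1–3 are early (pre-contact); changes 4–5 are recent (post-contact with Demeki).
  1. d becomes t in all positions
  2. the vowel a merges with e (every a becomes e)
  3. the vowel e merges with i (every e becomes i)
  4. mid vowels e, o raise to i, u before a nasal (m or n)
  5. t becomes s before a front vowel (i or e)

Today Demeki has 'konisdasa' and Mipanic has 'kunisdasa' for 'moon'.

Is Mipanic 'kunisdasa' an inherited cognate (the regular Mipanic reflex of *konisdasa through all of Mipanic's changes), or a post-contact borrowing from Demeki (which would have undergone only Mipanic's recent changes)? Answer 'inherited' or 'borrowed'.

borrowed

If inherited, *konisdasa would pass through all of Mipanic's changes:
Mipanic: start from *konisdasa.
  rule 1 (unconditioned shift): konisdasa → konistasa
  rule 2 (vowel merger): konistasa → konistese
  rule 3 (vowel merger): konistese → konistisi
  rule 4 (pre-nasal raising): konistisi → kunistisi
  rule 5 (palatalisation): kunistisi → kunissisi
  ⇒ Mipanic kunissisi
If borrowed from Demeki 'konisdasa' after the early changes, it would undergo only the recent ones:
  rule 4 (pre-nasal raising): konisdasa → kunisdasa
  rule 5 (palatalisation): no change (kunisdasa)
  ⇒ as a loan: kunisdasa
Mipanic 'kunisdasa' matches the loan outcome 'kunisdasa', not the inherited 'kunissisi' — it skipped the early Mipanic changes, so it was borrowed from Demeki.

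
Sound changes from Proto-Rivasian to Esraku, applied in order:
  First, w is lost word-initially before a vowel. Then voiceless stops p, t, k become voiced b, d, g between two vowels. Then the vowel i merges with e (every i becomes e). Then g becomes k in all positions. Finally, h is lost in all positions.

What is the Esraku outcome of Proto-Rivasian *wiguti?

ekude

Esraku: start from *wiguti.
  rule 1 (glide loss): wiguti → iguti
  rule 2 (intervocalic voicing): iguti → igudi
  rule 3 (vowel merger): igudi → egude
  rule 4 (unconditioned shift): egude → ekude
  rule 5: no change — ekude
  ⇒ Esraku ekude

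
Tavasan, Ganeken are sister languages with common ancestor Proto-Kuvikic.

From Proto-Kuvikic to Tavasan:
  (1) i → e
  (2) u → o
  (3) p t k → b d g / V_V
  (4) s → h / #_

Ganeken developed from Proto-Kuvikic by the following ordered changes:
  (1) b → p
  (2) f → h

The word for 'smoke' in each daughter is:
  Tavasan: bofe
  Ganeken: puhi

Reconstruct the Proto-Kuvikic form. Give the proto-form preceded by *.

Position 4: Tavasan has e, Ganeken has i. Ganeken preserves i here (none of its changes turn any other segment into i), so the proto-segment is *i.
Position 1: Tavasan has b, Ganeken has p. Taking the neighbouring segments as reconstructed: Tavasan b can only go back to *b; Ganeken p could go back to *p or *b — the one source consistent with every daughter is *b.
Continuing position by position gives *bufi; check it forward:
Tavasan: *bufi > bufe > bofe  (by vowel merger, vowel merger)
Ganeken: *bufi > pufi > puhi  (by unconditioned shift, unconditioned shift)
No other proto-form is consistent with every reflex, so the reconstruction is *bufi.

*bufi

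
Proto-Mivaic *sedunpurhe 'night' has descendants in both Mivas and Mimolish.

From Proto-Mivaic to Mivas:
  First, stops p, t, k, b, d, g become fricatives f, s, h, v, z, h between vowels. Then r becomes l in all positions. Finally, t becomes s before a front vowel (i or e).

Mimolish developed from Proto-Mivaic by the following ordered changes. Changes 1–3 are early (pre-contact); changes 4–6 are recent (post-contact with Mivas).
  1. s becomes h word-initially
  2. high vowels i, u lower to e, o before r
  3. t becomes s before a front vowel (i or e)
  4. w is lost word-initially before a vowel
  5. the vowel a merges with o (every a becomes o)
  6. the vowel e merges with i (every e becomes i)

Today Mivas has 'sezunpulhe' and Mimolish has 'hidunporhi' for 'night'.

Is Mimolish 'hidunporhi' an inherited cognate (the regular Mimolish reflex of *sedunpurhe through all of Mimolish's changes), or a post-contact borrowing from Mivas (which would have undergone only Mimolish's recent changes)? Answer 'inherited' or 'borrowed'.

If inherited, *sedunpurhe would pass through all of Mimolish's changes:
Mimolish: *sedunpurhe > hedunpurhe > hedunporhe > hidunporhi  (by debuccalisation, pre-rhotic lowering, vowel merger)
If borrowed from Mivas 'sezunpulhe' after the early changes, it would undergo only the recent ones:
  rule 4 (glide loss): no change (sezunpulhe)
  rule 5 (vowel merger): no change (sezunpulhe)
  rule 6 (vowel merger): sezunpulhe → sizunpulhi
  ⇒ as a loan: sizunpulhi
Mimolish 'hidunporhi' matches the inherited outcome exactly, so it is an inherited cognate, not a loan.

inherited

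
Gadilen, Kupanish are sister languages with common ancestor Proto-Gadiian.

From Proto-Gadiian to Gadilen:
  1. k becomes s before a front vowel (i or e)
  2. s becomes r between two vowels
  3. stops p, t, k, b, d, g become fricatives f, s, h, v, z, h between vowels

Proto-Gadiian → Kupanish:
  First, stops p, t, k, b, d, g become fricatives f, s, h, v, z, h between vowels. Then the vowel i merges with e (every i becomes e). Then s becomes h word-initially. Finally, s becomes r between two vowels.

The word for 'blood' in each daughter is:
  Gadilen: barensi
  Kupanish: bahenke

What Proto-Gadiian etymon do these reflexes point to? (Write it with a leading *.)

Position 3: Gadilen has r, Kupanish has h. Taking the neighbouring segments as reconstructed: Gadilen r could go back to *k or *s or *r; Kupanish h could go back to *k or *g or *h — the one source consistent with every daughter is *k.
Position 7: Gadilen has i, Kupanish has e. Gadilen preserves i here (none of its changes turn any other segment into i), so the proto-segment is *i.
Position 6: Gadilen has s, Kupanish has k. Kupanish preserves k here (none of its changes turn any other segment into k), so the proto-segment is *k.
Verify the candidate proto-form against each daughter:
Gadilen: start from *bakenki.
  rule 1 (palatalisation): bakenki → basensi
  rule 2 (rhotacism): basensi → barensi
  rule 3: no change — barensi
  ⇒ Gadilen barensi
Kupanish: *bakenki > bahenki > bahenke  (by intervocalic lenition, vowel merger)
*bakenki is the unique common source.

*bakenki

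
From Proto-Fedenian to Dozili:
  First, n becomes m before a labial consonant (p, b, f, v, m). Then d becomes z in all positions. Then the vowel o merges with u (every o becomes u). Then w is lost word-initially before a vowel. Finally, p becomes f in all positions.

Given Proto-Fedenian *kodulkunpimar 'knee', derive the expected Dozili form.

kuzulkumfimar

Dozili: start from *kodulkunpimar.
  rule 1 (nasal place assimilation): kodulkunpimar → kodulkumpimar
  rule 2 (unconditioned shift): kodulkumpimar → kozulkumpimar
  rule 3 (vowel merger): kozulkumpimar → kuzulkumpimar
  rule 4: no change — kuzulkumpimar
  rule 5 (unconditioned shift): kuzulkumpimar → kuzulkumfimar
  ⇒ Dozili kuzulkumfimar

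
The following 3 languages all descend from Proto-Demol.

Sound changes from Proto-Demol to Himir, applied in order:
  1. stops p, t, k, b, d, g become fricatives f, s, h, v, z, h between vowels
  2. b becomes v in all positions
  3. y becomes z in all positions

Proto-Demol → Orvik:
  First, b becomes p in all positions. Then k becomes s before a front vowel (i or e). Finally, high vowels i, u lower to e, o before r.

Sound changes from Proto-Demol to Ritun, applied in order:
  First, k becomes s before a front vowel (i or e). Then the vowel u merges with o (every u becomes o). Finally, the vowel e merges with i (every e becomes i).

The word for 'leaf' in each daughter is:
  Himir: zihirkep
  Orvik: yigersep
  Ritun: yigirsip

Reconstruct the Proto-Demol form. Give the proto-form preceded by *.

*yigirkep

Position 6: Himir has k, Orvik has s, Ritun has s. Himir preserves k here (none of its changes turn any other segment into k), so the proto-segment is *k.
Position 3: Himir has h, Orvik has g, Ritun has g. Orvik preserves g here (none of its changes turn any other segment into g), so the proto-segment is *g.
Verify the candidate proto-form against each daughter:
Himir: *yigirkep
  yigirkep → yihirkep   [intervocalic lenition]
  yihirkep (rule 2 does not apply)
  yihirkep → zihirkep   [unconditioned shift]
  giving Himir zihirkep.
Orvik: *yigirkep
  yigirkep (rule 1 does not apply)
  yigirkep → yigirsep   [palatalisation]
  yigirsep → yigersep   [pre-rhotic lowering]
  giving Orvik yigersep.
Ritun: *yigirkep > yigirsep > yigirsip  (by palatalisation, vowel merger)
Only *yigirkep yields all of Himir zihirkep, Orvik yigersep, Ritun yigirsip.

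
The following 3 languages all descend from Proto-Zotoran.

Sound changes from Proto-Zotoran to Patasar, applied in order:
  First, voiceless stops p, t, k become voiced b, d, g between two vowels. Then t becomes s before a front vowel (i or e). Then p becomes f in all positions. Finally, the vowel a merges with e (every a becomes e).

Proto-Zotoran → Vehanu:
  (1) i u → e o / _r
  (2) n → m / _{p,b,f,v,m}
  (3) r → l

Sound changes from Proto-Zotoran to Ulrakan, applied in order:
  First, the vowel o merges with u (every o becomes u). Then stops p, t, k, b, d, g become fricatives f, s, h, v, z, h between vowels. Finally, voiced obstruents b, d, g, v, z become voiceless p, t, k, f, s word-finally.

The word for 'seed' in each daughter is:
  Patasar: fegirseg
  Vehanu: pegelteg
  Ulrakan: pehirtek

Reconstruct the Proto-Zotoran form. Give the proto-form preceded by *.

*pegirteg

Position 1: Patasar has f, Vehanu has p, Ulrakan has p. Vehanu preserves p here (none of its changes turn any other segment into p), so the proto-segment is *p.
Position 8: Patasar has g, Vehanu has g, Ulrakan has k. Vehanu preserves g here (none of its changes turn any other segment into g), so the proto-segment is *g.
Continuing position by position gives *pegirteg; check it forward:
Patasar: *pegirteg
  pegirteg (rule 1 does not apply)
  pegirteg → pegirseg   [palatalisation]
  pegirseg → fegirseg   [unconditioned shift]
  fegirseg (rule 4 does not apply)
  giving Patasar fegirseg.
Vehanu: *pegirteg
  pegirteg → pegerteg   [pre-rhotic lowering]
  pegerteg (rule 2 does not apply)
  pegerteg → pegelteg   [unconditioned shift]
  giving Vehanu pegelteg.
Ulrakan: *pegirteg
  pegirteg (rule 1 does not apply)
  pegirteg → pehirteg   [intervocalic lenition]
  pehirteg → pehirtek   [final devoicing]
  giving Ulrakan pehirtek.
*pegirteg is the unique common source.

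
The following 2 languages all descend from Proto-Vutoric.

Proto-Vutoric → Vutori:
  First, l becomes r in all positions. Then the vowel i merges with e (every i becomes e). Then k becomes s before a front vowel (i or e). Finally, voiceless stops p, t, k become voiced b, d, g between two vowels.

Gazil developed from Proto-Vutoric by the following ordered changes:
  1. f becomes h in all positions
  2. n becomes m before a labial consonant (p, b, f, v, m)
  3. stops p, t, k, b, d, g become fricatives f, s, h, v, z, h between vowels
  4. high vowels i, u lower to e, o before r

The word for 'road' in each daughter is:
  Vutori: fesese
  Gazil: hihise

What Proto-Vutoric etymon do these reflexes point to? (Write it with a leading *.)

*fikise

Position 1: Vutori has f, Gazil has h. Vutori preserves f here (none of its changes turn any other segment into f), so the proto-segment is *f.
Position 4: Vutori has e, Gazil has i. Gazil preserves i here (none of its changes turn any other segment into i), so the proto-segment is *i.
Continuing position by position gives *fikise; check it forward:
Vutori: *fikise > fekese > fesese  (by vowel merger, palatalisation)
Gazil: start from *fikise.
  rule 1 (unconditioned shift): fikise → hikise
  rule 2: no change — hikise
  rule 3 (intervocalic lenition): hikise → hihise
  rule 4: no change — hihise
  ⇒ Gazil hihise
No other proto-form is consistent with every reflex, so the reconstruction is *fikise.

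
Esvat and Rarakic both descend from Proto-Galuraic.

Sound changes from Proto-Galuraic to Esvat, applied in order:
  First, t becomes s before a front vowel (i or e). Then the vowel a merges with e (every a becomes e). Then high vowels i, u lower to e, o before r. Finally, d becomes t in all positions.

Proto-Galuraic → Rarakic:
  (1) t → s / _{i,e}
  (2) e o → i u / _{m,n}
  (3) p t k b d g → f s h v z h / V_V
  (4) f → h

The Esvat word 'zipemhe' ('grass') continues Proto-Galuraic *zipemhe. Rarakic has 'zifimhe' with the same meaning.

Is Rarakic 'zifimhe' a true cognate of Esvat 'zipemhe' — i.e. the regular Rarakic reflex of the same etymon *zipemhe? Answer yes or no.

no

Derive the expected Rarakic reflex of *zipemhe:
Rarakic: *zipemhe > zipimhe > zifimhe > zihimhe  (by pre-nasal raising, intervocalic lenition, unconditioned shift)
The regular Rarakic reflex would be 'zihimhe', but the attested form is 'zifimhe'. The correspondence is irregular, so they are not cognates (the Rarakic form has a different source).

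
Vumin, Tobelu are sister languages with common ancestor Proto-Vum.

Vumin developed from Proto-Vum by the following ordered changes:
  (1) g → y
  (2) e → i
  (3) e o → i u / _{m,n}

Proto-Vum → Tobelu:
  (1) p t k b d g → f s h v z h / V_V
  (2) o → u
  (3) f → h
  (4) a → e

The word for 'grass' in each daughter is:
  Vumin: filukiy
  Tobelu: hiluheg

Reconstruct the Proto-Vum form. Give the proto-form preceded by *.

*filukeg

Position 7: Vumin has y, Tobelu has g. Tobelu preserves g here (none of its changes turn any other segment into g), so the proto-segment is *g.
Position 1: Vumin has f, Tobelu has h. Vumin preserves f here (none of its changes turn any other segment into f), so the proto-segment is *f.
This points to *filukeg. Verify forward in each daughter:
Vumin: *filukeg > filukey > filukiy  (by unconditioned shift, vowel merger)
Tobelu: *filukeg > filuheg > hiluheg  (by intervocalic lenition, unconditioned shift)
*filukeg is the unique common source.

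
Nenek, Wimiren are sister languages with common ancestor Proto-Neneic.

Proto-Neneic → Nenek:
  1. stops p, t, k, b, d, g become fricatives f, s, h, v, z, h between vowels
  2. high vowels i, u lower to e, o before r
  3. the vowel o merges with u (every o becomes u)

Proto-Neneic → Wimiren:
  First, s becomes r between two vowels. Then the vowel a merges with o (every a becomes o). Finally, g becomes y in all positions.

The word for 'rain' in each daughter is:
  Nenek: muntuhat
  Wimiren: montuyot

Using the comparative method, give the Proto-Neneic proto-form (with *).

Position 7: Nenek has a, Wimiren has o. Nenek preserves a here (none of its changes turn any other segment into a), so the proto-segment is *a.
Position 2: Nenek has u, Wimiren has o. Taking the neighbouring segments as reconstructed: Nenek u could go back to *o or *u; Wimiren o could go back to *a or *o — the one source consistent with every daughter is *o.
Position 6: Nenek has h, Wimiren has y. Taking the neighbouring segments as reconstructed: Nenek h could go back to *k or *g or *h; Wimiren y could go back to *g or *y — the one source consistent with every daughter is *g.
This points to *montugat. Verify forward in each daughter:
Nenek: *montugat > montuhat > muntuhat  (by intervocalic lenition, vowel merger)
Wimiren: *montugat
  montugat (rule 1 does not apply)
  montugat → montugot   [vowel merger]
  montugot → montuyot   [unconditioned shift]
  giving Wimiren montuyot.
No other proto-form is consistent with every reflex, so the reconstruction is *montugat.

*montugat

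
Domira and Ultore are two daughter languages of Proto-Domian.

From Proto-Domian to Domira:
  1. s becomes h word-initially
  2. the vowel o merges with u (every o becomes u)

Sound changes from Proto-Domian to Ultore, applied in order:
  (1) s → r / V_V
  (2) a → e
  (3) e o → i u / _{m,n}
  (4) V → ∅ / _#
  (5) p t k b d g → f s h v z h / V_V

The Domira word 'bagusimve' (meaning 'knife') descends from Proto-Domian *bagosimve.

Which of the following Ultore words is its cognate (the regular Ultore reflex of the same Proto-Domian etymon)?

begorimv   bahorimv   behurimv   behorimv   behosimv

Ultore: *bagosimve > bagorimve > begorimve > begorimv > behorimv  (by rhotacism, vowel merger, apocope, intervocalic lenition)
Only 'behorimv' matches the regular Ultore development of *bagosimve.

behorimv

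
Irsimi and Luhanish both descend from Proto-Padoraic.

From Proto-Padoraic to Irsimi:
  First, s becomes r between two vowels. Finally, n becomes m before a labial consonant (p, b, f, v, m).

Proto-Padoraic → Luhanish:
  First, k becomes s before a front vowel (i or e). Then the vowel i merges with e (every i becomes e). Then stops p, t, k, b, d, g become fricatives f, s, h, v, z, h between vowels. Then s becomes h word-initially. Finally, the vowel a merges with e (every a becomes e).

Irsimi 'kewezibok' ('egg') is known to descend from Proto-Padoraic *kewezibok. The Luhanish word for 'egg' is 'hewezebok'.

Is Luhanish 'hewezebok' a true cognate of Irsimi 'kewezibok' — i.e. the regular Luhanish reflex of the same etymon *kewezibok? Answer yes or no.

Derive the expected Luhanish reflex of *kewezibok:
Luhanish: *kewezibok
  kewezibok → sewezibok   [palatalisation]
  sewezibok → sewezebok   [vowel merger]
  sewezebok → sewezevok   [intervocalic lenition]
  sewezevok → hewezevok   [debuccalisation]
  hewezevok (rule 5 does not apply)
  giving Luhanish hewezevok.
The regular Luhanish reflex would be 'hewezevok', but the attested form is 'hewezebok'. The correspondence is irregular, so they are not cognates (the Luhanish form has a different source).

no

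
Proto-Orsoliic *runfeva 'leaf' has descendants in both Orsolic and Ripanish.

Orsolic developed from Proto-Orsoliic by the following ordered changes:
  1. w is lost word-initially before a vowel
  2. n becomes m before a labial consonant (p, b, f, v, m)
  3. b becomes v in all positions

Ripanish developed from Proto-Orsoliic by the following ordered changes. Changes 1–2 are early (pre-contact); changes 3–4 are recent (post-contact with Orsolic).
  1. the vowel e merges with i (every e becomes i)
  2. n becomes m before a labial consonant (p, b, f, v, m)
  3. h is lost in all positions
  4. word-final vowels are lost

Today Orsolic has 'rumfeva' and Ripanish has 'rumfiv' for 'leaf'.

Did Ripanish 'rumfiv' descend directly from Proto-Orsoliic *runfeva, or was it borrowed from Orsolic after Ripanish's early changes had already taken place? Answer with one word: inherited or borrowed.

inherited

If inherited, *runfeva would pass through all of Ripanish's changes:
Ripanish: *runfeva > runfiva > rumfiva > rumfiv  (by vowel merger, nasal place assimilation, apocope)
If borrowed from Orsolic 'rumfeva' after the early changes, it would undergo only the recent ones:
  rule 3 (h-loss): no change (rumfeva)
  rule 4 (apocope): rumfeva → rumfev
  ⇒ as a loan: rumfev
Ripanish 'rumfiv' matches the inherited outcome exactly, so it is an inherited cognate, not a loan.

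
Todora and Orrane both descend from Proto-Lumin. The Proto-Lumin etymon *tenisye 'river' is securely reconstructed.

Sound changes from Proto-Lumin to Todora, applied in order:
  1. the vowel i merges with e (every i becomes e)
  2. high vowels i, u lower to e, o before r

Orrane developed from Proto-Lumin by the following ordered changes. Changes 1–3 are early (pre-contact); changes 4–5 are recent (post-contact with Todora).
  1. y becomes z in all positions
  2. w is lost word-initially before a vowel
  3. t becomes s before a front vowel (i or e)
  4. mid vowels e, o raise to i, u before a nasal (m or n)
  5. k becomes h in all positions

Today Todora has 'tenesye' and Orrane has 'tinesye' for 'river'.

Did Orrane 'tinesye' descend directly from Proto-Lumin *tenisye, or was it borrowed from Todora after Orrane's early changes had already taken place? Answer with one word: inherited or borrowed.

borrowed

If inherited, *tenisye would pass through all of Orrane's changes:
Orrane: start from *tenisye.
  rule 1 (unconditioned shift): tenisye → tenisze
  rule 2: no change — tenisze
  rule 3 (palatalisation): tenisze → senisze
  rule 4 (pre-nasal raising): senisze → sinisze
  rule 5: no change — sinisze
  ⇒ Orrane sinisze
If borrowed from Todora 'tenesye' after the early changes, it would undergo only the recent ones:
  rule 4 (pre-nasal raising): tenesye → tinesye
  rule 5 (unconditioned shift): no change (tinesye)
  ⇒ as a loan: tinesye
Orrane 'tinesye' matches the loan outcome 'tinesye', not the inherited 'sinisze' — it skipped the early Orrane changes, so it was borrowed from Todora.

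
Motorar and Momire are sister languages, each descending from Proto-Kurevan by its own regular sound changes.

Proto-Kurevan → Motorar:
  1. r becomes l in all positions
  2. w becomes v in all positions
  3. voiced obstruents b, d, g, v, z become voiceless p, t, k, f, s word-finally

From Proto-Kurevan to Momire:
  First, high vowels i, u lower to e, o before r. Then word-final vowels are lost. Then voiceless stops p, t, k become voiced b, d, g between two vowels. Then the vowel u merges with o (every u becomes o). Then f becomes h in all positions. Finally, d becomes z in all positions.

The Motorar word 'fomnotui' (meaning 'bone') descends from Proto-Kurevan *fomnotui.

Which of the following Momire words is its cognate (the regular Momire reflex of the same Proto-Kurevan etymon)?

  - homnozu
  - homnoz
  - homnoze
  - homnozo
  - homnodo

Momire: *fomnotui
  fomnotui (rule 1 does not apply)
  fomnotui → fomnotu   [apocope]
  fomnotu → fomnodu   [intervocalic voicing]
  fomnodu → fomnodo   [vowel merger]
  fomnodo → homnodo   [unconditioned shift]
  homnodo → homnozo   [unconditioned shift]
  giving Momire homnozo.
The other candidates each miss or misapply at least one Momire change.

homnozo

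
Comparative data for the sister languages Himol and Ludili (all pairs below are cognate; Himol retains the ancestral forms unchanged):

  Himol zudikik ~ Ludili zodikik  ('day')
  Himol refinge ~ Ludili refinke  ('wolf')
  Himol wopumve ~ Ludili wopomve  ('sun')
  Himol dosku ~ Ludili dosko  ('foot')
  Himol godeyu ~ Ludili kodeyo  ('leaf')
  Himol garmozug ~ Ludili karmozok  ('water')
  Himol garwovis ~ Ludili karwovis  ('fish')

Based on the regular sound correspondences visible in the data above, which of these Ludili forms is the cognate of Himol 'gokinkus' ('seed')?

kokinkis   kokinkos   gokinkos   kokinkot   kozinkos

godeyu ~ kodeyo — Himol g corresponds to Ludili k word-initially before a back vowel.
zudikik ~ zodikik, garmozug ~ karmozok — Himol u corresponds to Ludili o after a consonant, before a consonant other than r, m, n, p, b, f, v.
Applying these to Himol 'gokinkus':
  gokinkus → kokinkus   (g→k word-initially before a back vowel)
  kokinkus → kokinkos   (u→o after a consonant, before a consonant other than r, m, n, p, b, f, v)
So the Ludili cognate is 'kokinkos'.

kokinkos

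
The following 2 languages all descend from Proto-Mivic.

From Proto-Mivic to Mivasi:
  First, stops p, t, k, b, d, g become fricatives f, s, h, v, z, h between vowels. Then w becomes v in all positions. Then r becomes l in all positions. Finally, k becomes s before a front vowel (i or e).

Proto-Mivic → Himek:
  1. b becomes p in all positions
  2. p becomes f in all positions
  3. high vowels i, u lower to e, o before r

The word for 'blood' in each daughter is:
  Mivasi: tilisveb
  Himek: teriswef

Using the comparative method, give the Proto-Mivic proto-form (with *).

*tirisweb

Position 8: Mivasi has b, Himek has f. Mivasi preserves b here (none of its changes turn any other segment into b), so the proto-segment is *b.
Position 2: Mivasi has i, Himek has e. Mivasi preserves i here (none of its changes turn any other segment into i), so the proto-segment is *i.
Verify the candidate proto-form against each daughter:
Mivasi: *tirisweb > tirisveb > tilisveb  (by unconditioned shift, unconditioned shift)
Himek: *tirisweb > tiriswep > tiriswef > teriswef  (by unconditioned shift, unconditioned shift, pre-rhotic lowering)
*tirisweb is the unique common source.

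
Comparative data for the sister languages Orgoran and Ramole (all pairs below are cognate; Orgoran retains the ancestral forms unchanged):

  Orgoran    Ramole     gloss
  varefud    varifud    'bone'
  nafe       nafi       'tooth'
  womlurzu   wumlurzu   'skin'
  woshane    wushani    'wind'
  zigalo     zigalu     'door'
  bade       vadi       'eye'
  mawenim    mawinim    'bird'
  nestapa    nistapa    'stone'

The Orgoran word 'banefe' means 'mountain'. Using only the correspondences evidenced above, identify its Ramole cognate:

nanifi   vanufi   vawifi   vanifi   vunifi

vanifi

bade ~ vadi — Orgoran b corresponds to Ramole v word-initially before a back vowel.
varefud ~ varifud — Orgoran e corresponds to Ramole i after a consonant, before a labial obstruent.
nafe ~ nafi, woshane ~ wushani — Orgoran e corresponds to Ramole i word-finally.
Applying these to Orgoran 'banefe':
  banefe → vanefe   (b→v word-initially before a back vowel)
  vanefe → vanife   (e→i after a consonant, before a labial obstruent)
  vanife → vanifi   (e→i word-finally)
So the Ramole cognate is 'vanifi'.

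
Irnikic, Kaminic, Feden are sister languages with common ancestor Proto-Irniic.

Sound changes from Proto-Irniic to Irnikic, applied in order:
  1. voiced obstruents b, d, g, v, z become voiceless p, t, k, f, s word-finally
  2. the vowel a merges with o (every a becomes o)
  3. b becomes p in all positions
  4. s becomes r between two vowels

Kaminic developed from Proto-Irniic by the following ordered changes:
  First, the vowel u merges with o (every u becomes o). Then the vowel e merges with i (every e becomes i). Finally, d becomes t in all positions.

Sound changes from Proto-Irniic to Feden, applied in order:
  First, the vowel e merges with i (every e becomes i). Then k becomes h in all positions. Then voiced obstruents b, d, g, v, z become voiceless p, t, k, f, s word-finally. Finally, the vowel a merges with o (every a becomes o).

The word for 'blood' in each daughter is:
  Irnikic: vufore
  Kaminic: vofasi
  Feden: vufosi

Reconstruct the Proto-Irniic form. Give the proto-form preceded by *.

*vufase

Position 4: Irnikic has o, Kaminic has a, Feden has o. Kaminic preserves a here (none of its changes turn any other segment into a), so the proto-segment is *a.
Position 5: Irnikic has r, Kaminic has s, Feden has s. Kaminic preserves s here (none of its changes turn any other segment into s), so the proto-segment is *s.
Verify the candidate proto-form against each daughter:
Irnikic: *vufase > vufose > vufore  (by vowel merger, rhotacism)
Kaminic: *vufase
  vufase → vofase   [vowel merger]
  vofase → vofasi   [vowel merger]
  vofasi (rule 3 does not apply)
  giving Kaminic vofasi.
Feden: *vufase
  vufase → vufasi   [vowel merger]
  vufasi (rule 2 does not apply)
  vufasi (rule 3 does not apply)
  vufasi → vufosi   [vowel merger]
  giving Feden vufosi.
*vufase is the unique common source.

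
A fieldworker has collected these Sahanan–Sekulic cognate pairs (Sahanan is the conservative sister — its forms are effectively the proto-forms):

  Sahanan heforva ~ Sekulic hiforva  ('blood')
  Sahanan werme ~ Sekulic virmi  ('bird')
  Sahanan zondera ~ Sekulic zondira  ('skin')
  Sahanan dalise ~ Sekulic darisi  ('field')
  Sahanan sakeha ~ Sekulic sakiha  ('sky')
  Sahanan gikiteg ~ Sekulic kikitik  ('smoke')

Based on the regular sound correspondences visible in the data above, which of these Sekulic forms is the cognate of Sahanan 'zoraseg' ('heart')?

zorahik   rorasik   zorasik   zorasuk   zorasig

sakeha ~ sakiha, gikiteg ~ kikitik — Sahanan e corresponds to Sekulic i after a consonant, before a consonant other than r, m, n, p, b, f, v.
gikiteg ~ kikitik — Sahanan g corresponds to Sekulic k word-finally.
Applying these to Sahanan 'zoraseg':
  zoraseg → zorasig   (e→i after a consonant, before a consonant other than r, m, n, p, b, f, v)
  zorasig → zorasik   (g→k word-finally)
So the Sekulic cognate is 'zorasik'.

zorasik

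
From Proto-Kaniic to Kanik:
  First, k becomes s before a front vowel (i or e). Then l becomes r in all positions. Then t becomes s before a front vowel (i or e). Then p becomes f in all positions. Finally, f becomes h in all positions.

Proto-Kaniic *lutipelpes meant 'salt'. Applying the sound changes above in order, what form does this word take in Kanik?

Kanik: *lutipelpes
  lutipelpes (rule 1 does not apply)
  lutipelpes → rutiperpes   [unconditioned shift]
  rutiperpes → rusiperpes   [palatalisation]
  rusiperpes → rusiferfes   [unconditioned shift]
  rusiferfes → rusiherhes   [unconditioned shift]
  giving Kanik rusiherhes.

rusiherhes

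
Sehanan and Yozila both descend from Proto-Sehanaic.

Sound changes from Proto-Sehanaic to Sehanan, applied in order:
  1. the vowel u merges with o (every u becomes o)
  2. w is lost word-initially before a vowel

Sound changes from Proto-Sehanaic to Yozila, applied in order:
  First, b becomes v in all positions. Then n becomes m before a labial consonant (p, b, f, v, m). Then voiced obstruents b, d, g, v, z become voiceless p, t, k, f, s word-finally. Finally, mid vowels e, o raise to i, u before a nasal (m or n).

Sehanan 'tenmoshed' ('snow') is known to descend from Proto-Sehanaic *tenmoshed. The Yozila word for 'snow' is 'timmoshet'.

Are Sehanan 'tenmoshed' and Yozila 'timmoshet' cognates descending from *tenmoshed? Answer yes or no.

yes

Derive the expected Yozila reflex of *tenmoshed:
Yozila: *tenmoshed
  tenmoshed (rule 1 does not apply)
  tenmoshed → temmoshed   [nasal place assimilation]
  temmoshed → temmoshet   [final devoicing]
  temmoshet → timmoshet   [pre-nasal raising]
  giving Yozila timmoshet.
Yozila 'timmoshet' matches the regular reflex exactly, so the pair is cognate.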